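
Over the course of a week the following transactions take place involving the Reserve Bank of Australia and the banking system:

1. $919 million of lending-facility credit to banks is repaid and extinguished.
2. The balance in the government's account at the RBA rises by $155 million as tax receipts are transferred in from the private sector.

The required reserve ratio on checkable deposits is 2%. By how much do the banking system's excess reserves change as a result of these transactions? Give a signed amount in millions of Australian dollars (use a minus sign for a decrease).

Discount-window repayment $919 million: reserves −$919M, deposits 0.
Government account inflow $155 million: reserves −$155M, deposits −$155M.
Totals: Δreserves = −$1074M, Δdeposits = −$155M.
Δrequired reserves = 2% × −$155M = −$3.1M.
Δexcess reserves = Δreserves − Δrequired = −$1074M − (−$3.1M) = -$1070.9 million.

-$1070.9 million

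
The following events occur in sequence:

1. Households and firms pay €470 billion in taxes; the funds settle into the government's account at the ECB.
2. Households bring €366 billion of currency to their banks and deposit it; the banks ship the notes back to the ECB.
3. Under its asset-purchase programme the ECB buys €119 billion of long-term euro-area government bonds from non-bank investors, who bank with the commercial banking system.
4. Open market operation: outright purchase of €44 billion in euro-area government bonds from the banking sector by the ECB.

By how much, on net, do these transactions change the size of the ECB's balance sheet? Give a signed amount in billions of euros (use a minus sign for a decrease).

+€163 billion

Government account inflow €470 billion: only the composition of liabilities changes → 0.
Currency deposit €366 billion: only the composition of liabilities changes → 0.
Asset purchase (from non-banks) €119 billion: an ECB asset is acquired → +€119B.
OMO purchase (from banks) €44 billion: an ECB asset is acquired → +€44B.
Net: 0 + 0 + 119 + 44 = +€163 billion.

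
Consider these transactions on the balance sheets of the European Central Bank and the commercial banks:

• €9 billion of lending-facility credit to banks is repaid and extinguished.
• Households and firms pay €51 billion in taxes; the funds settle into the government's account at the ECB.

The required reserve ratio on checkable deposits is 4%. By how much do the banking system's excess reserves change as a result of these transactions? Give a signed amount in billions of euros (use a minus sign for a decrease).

-€57.96 billion

Discount-window repayment €9 billion: reserves −€9B, deposits 0.
Government account inflow €51 billion: reserves −€51B, deposits −€51B.
Totals: Δreserves = −€60B, Δdeposits = −€51B.
Δrequired reserves = 4% × −€51B = −€2.04B.
Δexcess reserves = Δreserves − Δrequired = −€60B − (−€2.04B) = -€57.96 billion.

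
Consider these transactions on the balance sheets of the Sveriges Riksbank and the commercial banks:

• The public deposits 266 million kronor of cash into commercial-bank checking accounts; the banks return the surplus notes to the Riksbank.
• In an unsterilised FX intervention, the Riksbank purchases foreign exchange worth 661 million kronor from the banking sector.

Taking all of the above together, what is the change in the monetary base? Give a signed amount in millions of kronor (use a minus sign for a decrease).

+661 million

Currency deposit 266 million kronor: just a shift between currency and reserves — both are base money → 0.
FX purchase 661 million kronor: Riksbank balance sheet expands → +661M.
Net: 0 + 661 = +661 million.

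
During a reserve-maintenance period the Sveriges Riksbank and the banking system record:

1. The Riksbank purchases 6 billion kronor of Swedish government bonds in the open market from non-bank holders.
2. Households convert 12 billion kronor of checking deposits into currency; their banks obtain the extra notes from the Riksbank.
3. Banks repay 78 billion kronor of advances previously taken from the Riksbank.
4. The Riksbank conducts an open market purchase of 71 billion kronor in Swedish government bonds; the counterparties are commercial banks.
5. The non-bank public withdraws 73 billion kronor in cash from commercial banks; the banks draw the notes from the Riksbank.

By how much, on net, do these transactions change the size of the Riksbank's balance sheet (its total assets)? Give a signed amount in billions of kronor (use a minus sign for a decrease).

-1 billion

Riksbank balance sheet:
  Assets:      Securities +77B, Loans to banks −78B
  Liabilities: Bank reserves −86B, Currency in circulation +85B
Commercial banking system:
  Assets:      Reserves at CB −86B, Securities −71B
  Liabilities: Checkable deposits −79B, Borrowings from CB −78B
Change in total Riksbank assets = -1 billion.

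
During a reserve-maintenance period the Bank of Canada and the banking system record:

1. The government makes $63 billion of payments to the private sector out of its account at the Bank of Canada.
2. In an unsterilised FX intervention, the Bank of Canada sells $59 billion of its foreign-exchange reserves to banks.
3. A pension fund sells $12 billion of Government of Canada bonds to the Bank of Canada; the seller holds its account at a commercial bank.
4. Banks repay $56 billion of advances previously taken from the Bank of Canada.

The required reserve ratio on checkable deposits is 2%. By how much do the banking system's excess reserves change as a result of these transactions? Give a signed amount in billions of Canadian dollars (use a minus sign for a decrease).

Government spending $63 billion: reserves +$63B, deposits +$63B.
FX sale $59 billion: reserves −$59B, deposits 0.
Asset purchase (from non-banks) $12 billion: reserves +$12B, deposits +$12B.
Discount-window repayment $56 billion: reserves −$56B, deposits 0.
Totals: Δreserves = −$40B, Δdeposits = +$75B.
Δrequired reserves = 2% × +$75B = +$1.5B.
Δexcess reserves = Δreserves − Δrequired = −$40B − (+$1.5B) = -$41.5 billion.

-$41.5 billion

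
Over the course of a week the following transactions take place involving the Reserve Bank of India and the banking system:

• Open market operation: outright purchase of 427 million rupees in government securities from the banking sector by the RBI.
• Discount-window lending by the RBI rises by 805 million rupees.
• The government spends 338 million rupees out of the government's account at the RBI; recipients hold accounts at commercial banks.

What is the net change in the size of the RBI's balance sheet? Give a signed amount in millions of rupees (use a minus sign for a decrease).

OMO purchase (from banks) 427 million rupees: an RBI asset is acquired → +427M.
Discount-window loan 805 million rupees: an RBI asset is acquired → +805M.
Government spending 338 million rupees: only the composition of liabilities changes → 0.
Net: 427 + 805 + 0 = +1232 million.

+1232 million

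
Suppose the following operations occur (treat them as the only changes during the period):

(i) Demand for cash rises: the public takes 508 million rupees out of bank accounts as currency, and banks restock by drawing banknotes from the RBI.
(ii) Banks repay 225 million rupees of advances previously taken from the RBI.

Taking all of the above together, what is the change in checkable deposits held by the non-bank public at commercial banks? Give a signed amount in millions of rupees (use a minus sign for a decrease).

-508 million

Currency withdrawal 508 million rupees: non-bank counterparties' bank balances fall → −508M.
Discount-window repayment 225 million rupees: the counterparty is a bank, so public deposits are unchanged → 0.
Net: −508 + 0 = -508 million.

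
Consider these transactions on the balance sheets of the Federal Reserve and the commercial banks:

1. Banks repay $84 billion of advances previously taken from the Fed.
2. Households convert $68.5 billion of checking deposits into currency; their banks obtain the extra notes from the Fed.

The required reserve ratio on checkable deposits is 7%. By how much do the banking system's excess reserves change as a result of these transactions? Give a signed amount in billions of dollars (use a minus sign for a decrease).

Discount-window repayment $84 billion: reserves −$84B, deposits 0.
Currency withdrawal $68.5 billion: reserves −$68.5B, deposits −$68.5B.
Totals: Δreserves = −$152.5B, Δdeposits = −$68.5B.
Δrequired reserves = 7% × −$68.5B = −$4.795B.
Δexcess reserves = Δreserves − Δrequired = −$152.5B − (−$4.795B) = -$147.705 billion.

-$147.705 billion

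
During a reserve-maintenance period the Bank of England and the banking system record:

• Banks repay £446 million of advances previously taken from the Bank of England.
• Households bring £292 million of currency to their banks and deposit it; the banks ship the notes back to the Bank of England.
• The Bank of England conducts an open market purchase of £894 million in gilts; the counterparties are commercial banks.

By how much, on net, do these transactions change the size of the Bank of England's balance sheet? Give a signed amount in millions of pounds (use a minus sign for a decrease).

+£448 million

Discount-window repayment £446 million: a Bank of England asset is shed → −£446M.
Currency deposit £292 million: only the composition of liabilities changes → 0.
OMO purchase (from banks) £894 million: a Bank of England asset is acquired → +£894M.
Net: −446 + 0 + 894 = +£448 million.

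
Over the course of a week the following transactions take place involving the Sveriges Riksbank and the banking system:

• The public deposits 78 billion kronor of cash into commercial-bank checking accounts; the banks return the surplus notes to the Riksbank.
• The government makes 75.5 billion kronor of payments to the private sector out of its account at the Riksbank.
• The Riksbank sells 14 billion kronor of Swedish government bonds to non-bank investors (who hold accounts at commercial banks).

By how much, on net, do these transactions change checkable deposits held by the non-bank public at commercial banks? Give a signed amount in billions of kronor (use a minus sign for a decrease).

Riksbank balance sheet:
  Assets:      Securities −14B
  Liabilities: Bank reserves +139.5B, Currency in circulation −78B, Government deposits −75.5B
Commercial banking system:
  Assets:      Reserves at CB +139.5B
  Liabilities: Checkable deposits +139.5B
So the change in checkable deposits held by the non-bank public at commercial banks is +139.5 billion.

+139.5 billion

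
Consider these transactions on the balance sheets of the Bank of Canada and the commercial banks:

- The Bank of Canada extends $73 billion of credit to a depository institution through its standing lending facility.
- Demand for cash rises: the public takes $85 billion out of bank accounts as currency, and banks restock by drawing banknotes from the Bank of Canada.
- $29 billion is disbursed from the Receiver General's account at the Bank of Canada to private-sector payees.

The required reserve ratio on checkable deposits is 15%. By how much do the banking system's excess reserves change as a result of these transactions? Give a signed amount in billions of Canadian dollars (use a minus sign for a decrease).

+$25.4 billion

Discount-window loan $73 billion: reserves +$73B, deposits 0.
Currency withdrawal $85 billion: reserves −$85B, deposits −$85B.
Government spending $29 billion: reserves +$29B, deposits +$29B.
Totals: Δreserves = +$17B, Δdeposits = −$56B.
Δrequired reserves = 15% × −$56B = −$8.4B.
Δexcess reserves = Δreserves − Δrequired = +$17B − (−$8.4B) = +$25.4 billion.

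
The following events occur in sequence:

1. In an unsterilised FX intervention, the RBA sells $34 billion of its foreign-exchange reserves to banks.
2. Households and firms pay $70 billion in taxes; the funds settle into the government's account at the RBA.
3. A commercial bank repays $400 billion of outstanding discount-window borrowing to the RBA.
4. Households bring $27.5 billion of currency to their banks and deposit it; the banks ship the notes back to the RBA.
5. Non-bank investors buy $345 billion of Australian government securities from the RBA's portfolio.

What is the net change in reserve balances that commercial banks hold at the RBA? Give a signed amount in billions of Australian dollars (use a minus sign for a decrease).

FX sale $34 billion: the buying banks pay out of their reserve balances → −$34B.
Government account inflow $70 billion: funds move from bank reserves into the government account → −$70B.
Discount-window repayment $400 billion: repayment is debited from reserves → −$400B.
Currency deposit $27.5 billion: returned notes are swapped for reserve credit → +$27.5B.
Asset sale (to non-banks) $345 billion: the non-bank buyers' banks settle from reserves → −$345B.
Net: −34 − 70 − 400 + 27.5 − 345 = -$821.5 billion.

-$821.5 billion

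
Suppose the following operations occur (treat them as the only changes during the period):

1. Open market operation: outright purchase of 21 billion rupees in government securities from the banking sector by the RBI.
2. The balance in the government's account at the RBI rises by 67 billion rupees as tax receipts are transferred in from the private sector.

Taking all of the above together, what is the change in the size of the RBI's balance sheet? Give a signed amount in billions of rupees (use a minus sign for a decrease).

+21 billion

RBI balance sheet:
  Assets:      Securities +21B
  Liabilities: Bank reserves −46B, Government deposits +67B
Change in total RBI assets = +21 billion.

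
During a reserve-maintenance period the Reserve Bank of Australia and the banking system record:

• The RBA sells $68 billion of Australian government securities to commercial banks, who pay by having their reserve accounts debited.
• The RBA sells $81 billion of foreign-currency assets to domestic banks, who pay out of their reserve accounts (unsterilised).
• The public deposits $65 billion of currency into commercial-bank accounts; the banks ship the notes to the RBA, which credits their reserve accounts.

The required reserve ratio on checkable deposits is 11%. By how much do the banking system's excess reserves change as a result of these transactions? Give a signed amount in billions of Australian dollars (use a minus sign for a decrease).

-$91.15 billion

OMO sale (to banks) $68 billion: reserves −$68B, deposits 0.
FX sale $81 billion: reserves −$81B, deposits 0.
Currency deposit $65 billion: reserves +$65B, deposits +$65B.
Totals: Δreserves = −$84B, Δdeposits = +$65B.
Δrequired reserves = 11% × +$65B = +$7.15B.
Δexcess reserves = Δreserves − Δrequired = −$84B − (+$7.15B) = -$91.15 billion.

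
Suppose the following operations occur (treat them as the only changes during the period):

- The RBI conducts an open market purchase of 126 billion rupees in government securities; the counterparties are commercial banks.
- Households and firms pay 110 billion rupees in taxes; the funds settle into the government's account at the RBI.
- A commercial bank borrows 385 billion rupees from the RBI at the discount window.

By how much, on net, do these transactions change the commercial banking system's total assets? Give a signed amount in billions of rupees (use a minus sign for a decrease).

+275 billion

OMO purchase (from banks) 126 billion rupees: just an asset swap on bank balance sheets → 0.
Government account inflow 110 billion rupees: bank balance sheets shrink → −110B.
Discount-window loan 385 billion rupees: bank balance sheets expand → +385B.
Net: 0 − 110 + 385 = +275 billion.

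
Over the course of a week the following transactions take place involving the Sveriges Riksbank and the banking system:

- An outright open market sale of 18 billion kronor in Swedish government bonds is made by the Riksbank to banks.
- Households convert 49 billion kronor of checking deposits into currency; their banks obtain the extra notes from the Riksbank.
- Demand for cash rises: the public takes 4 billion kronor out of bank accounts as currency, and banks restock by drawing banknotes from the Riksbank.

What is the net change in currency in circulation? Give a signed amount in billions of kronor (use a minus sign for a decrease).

+53 billion

OMO sale (to banks) 18 billion kronor: no currency enters or leaves circulation → 0.
Currency withdrawal 49 billion kronor: notes leave the central bank → +49B.
Currency withdrawal 4 billion kronor: notes leave the central bank → +4B.
Net: 0 + 49 + 4 = +53 billion.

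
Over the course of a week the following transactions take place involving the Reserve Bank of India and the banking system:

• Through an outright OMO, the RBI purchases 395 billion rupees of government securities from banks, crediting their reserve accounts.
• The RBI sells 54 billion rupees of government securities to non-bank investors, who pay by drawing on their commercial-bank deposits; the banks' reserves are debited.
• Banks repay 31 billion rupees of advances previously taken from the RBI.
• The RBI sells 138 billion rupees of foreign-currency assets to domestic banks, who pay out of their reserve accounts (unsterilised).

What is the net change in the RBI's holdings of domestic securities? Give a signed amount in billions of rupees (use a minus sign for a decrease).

+341 billion

OMO purchase (from banks) 395 billion rupees: securities added to the RBI's portfolio → +395B.
Asset sale (to non-banks) 54 billion rupees: securities removed from the RBI's portfolio → −54B.
Discount-window repayment 31 billion rupees: the RBI's securities portfolio is untouched → 0.
FX sale 138 billion rupees: the RBI's securities portfolio is untouched → 0.
Net: 395 − 54 + 0 + 0 = +341 billion.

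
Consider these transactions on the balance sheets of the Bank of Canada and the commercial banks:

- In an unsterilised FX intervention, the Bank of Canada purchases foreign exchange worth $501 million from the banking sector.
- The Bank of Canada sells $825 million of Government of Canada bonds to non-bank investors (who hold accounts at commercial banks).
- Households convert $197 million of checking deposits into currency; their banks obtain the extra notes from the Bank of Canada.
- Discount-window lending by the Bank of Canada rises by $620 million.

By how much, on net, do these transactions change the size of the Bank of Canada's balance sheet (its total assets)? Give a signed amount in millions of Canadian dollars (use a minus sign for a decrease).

+$296 million

Bank of Canada balance sheet:
  Assets:      Securities −$825M, Loans to banks +$620M, Foreign assets +$501M
  Liabilities: Bank reserves +$99M, Currency in circulation +$197M
Change in total Bank of Canada assets = +$296 million.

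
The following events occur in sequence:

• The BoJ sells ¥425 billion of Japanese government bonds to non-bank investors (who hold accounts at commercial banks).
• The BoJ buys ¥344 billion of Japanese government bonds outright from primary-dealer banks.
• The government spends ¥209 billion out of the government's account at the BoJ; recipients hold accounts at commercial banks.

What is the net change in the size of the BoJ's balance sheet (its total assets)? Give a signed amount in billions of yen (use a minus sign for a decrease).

Asset sale (to non-banks) ¥425 billion: a BoJ asset is shed → −¥425B.
OMO purchase (from banks) ¥344 billion: a BoJ asset is acquired → +¥344B.
Government spending ¥209 billion: only the composition of liabilities changes → 0.
Net: −425 + 344 + 0 = -¥81 billion.

-¥81 billion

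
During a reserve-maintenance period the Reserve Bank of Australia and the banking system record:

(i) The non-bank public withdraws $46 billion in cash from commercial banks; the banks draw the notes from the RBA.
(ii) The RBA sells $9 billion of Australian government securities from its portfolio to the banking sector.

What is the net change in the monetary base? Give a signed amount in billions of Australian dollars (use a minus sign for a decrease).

Currency withdrawal $46 billion: just a shift between currency and reserves — both are base money → 0.
OMO sale (to banks) $9 billion: RBA balance sheet contracts → −$9B.
Net: 0 − 9 = -$9 billion.

-$9 billion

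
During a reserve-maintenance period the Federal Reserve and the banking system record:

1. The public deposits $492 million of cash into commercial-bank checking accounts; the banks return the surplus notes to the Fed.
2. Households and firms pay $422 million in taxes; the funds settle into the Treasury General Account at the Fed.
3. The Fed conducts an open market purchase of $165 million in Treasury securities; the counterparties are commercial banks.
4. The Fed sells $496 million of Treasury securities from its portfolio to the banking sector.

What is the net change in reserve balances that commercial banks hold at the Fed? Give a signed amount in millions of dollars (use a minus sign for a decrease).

-$261 million

Fed balance sheet:
  Assets:      Securities −$331M
  Liabilities: Bank reserves −$261M, Currency in circulation −$492M, Government deposits +$422M
So the change in reserve balances that commercial banks hold at the Fed is -$261 million.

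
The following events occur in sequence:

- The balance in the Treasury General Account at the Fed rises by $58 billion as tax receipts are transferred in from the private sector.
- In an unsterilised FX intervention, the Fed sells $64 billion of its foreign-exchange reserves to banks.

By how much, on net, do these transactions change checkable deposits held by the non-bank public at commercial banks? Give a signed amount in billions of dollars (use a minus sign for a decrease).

-$58 billion

Fed balance sheet:
  Assets:      Foreign assets −$64B
  Liabilities: Bank reserves −$122B, Government deposits +$58B
Commercial banking system:
  Assets:      Reserves at CB −$122B, Foreign assets +$64B
  Liabilities: Checkable deposits −$58B
So the change in checkable deposits held by the non-bank public at commercial banks is -$58 billion.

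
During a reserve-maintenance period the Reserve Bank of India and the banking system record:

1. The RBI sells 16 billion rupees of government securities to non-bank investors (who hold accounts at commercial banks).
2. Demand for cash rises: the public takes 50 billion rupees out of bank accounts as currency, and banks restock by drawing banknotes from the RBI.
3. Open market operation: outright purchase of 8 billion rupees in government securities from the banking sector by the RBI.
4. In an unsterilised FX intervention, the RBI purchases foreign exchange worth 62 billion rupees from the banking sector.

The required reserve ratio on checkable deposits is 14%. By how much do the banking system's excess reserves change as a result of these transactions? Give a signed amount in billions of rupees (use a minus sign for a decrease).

+13.24 billion

Asset sale (to non-banks) 16 billion rupees: reserves −16B, deposits −16B.
Currency withdrawal 50 billion rupees: reserves −50B, deposits −50B.
OMO purchase (from banks) 8 billion rupees: reserves +8B, deposits 0.
FX purchase 62 billion rupees: reserves +62B, deposits 0.
Totals: Δreserves = +4B, Δdeposits = −66B.
Δrequired reserves = 14% × −66B = −9.24B.
Δexcess reserves = Δreserves − Δrequired = +4B − (−9.24B) = +13.24 billion.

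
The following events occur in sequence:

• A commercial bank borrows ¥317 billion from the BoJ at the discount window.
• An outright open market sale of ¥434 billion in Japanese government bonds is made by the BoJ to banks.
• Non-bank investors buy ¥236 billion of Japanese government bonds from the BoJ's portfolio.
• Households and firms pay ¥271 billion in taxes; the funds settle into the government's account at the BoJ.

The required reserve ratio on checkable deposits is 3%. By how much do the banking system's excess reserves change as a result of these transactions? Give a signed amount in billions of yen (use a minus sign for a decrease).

Discount-window loan ¥317 billion: reserves +¥317B, deposits 0.
OMO sale (to banks) ¥434 billion: reserves −¥434B, deposits 0.
Asset sale (to non-banks) ¥236 billion: reserves −¥236B, deposits −¥236B.
Government account inflow ¥271 billion: reserves −¥271B, deposits −¥271B.
Totals: Δreserves = −¥624B, Δdeposits = −¥507B.
Δrequired reserves = 3% × −¥507B = −¥15.21B.
Δexcess reserves = Δreserves − Δrequired = −¥624B − (−¥15.21B) = -¥608.79 billion.

-¥608.79 billion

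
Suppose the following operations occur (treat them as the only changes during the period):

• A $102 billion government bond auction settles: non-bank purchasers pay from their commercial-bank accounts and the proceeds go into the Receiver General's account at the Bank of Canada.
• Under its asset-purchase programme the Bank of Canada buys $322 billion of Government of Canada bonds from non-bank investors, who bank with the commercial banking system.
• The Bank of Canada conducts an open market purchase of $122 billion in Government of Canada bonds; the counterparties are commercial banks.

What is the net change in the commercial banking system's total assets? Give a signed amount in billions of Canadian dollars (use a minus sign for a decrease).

+$220 billion

Government account inflow $102 billion: bank balance sheets shrink → −$102B.
Asset purchase (from non-banks) $322 billion: bank balance sheets expand → +$322B.
OMO purchase (from banks) $122 billion: just an asset swap on bank balance sheets → 0.
Net: −102 + 322 + 0 = +$220 billion.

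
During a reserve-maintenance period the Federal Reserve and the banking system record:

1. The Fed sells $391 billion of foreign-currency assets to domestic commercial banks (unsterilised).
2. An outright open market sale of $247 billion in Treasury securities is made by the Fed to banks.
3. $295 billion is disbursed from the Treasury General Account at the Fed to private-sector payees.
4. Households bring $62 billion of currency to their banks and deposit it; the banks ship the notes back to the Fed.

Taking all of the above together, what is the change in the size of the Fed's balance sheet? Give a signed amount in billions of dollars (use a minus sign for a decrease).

-$638 billion

FX sale $391 billion: a Fed asset is shed → −$391B.
OMO sale (to banks) $247 billion: a Fed asset is shed → −$247B.
Government spending $295 billion: only the composition of liabilities changes → 0.
Currency deposit $62 billion: only the composition of liabilities changes → 0.
Net: −391 − 247 + 0 + 0 = -$638 billion.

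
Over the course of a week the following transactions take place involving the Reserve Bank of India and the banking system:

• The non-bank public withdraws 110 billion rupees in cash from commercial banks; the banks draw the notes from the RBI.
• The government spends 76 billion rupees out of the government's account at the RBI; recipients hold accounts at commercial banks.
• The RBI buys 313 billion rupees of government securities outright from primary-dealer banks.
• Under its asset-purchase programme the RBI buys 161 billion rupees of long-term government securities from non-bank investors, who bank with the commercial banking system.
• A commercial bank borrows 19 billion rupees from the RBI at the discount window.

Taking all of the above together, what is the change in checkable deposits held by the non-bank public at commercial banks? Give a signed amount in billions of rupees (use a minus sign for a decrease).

+127 billion

RBI balance sheet:
  Assets:      Securities +474B, Loans to banks +19B
  Liabilities: Bank reserves +459B, Currency in circulation +110B, Government deposits −76B
Commercial banking system:
  Assets:      Reserves at CB +459B, Securities −313B
  Liabilities: Checkable deposits +127B, Borrowings from CB +19B
So the change in checkable deposits held by the non-bank public at commercial banks is +127 billion.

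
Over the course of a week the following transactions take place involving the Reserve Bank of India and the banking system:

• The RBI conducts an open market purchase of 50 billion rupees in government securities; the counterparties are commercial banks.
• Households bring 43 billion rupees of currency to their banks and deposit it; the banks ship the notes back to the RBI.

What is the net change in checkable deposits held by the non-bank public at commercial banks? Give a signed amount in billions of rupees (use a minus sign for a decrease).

+43 billion

OMO purchase (from banks) 50 billion rupees: the counterparty is a bank, so public deposits are unchanged → 0.
Currency deposit 43 billion rupees: non-bank counterparties' bank balances rise → +43B.
Net: 0 + 43 = +43 billion.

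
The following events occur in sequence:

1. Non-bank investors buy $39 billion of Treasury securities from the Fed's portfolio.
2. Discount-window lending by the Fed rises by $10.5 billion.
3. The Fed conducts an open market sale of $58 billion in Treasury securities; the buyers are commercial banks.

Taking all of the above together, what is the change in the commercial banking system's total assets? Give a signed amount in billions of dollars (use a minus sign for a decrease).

Fed balance sheet:
  Assets:      Securities −$97B, Loans to banks +$10.5B
  Liabilities: Bank reserves −$86.5B
Commercial banking system:
  Assets:      Reserves at CB −$86.5B, Securities +$58B
  Liabilities: Checkable deposits −$39B, Borrowings from CB +$10.5B
Change in total bank assets = -$28.5 billion.

-$28.5 billion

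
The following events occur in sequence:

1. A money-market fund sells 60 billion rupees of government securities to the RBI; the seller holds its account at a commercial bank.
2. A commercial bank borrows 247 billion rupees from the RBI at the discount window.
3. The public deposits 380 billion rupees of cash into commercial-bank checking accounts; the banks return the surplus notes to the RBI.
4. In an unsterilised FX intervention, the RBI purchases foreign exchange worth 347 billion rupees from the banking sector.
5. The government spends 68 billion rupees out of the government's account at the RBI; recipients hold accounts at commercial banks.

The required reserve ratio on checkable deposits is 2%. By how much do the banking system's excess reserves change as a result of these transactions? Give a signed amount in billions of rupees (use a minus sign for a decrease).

Asset purchase (from non-banks) 60 billion rupees: reserves +60B, deposits +60B.
Discount-window loan 247 billion rupees: reserves +247B, deposits 0.
Currency deposit 380 billion rupees: reserves +380B, deposits +380B.
FX purchase 347 billion rupees: reserves +347B, deposits 0.
Government spending 68 billion rupees: reserves +68B, deposits +68B.
Totals: Δreserves = +1102B, Δdeposits = +508B.
Δrequired reserves = 2% × +508B = +10.16B.
Δexcess reserves = Δreserves − Δrequired = +1102B − (+10.16B) = +1091.84 billion.

+1091.84 billion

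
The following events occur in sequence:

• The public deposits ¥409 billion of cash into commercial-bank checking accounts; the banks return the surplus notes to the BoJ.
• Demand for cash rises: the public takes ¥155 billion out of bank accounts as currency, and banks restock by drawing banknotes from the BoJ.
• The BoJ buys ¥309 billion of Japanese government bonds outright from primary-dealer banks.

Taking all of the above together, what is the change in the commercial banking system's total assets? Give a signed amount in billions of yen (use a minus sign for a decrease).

BoJ balance sheet:
  Assets:      Securities +¥309B
  Liabilities: Bank reserves +¥563B, Currency in circulation −¥254B
Commercial banking system:
  Assets:      Reserves at CB +¥563B, Securities −¥309B
  Liabilities: Checkable deposits +¥254B
Change in total bank assets = +¥254 billion.

+¥254 billion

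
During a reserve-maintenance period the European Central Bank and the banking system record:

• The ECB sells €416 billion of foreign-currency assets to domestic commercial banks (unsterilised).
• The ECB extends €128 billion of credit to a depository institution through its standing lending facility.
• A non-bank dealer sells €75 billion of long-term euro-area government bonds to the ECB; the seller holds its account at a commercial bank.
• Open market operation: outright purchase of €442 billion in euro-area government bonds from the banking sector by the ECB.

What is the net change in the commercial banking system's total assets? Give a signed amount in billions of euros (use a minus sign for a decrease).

+€203 billion

FX sale €416 billion: just an asset swap on bank balance sheets → 0.
Discount-window loan €128 billion: bank balance sheets expand → +€128B.
Asset purchase (from non-banks) €75 billion: bank balance sheets expand → +€75B.
OMO purchase (from banks) €442 billion: just an asset swap on bank balance sheets → 0.
Net: 0 + 128 + 75 + 0 = +€203 billion.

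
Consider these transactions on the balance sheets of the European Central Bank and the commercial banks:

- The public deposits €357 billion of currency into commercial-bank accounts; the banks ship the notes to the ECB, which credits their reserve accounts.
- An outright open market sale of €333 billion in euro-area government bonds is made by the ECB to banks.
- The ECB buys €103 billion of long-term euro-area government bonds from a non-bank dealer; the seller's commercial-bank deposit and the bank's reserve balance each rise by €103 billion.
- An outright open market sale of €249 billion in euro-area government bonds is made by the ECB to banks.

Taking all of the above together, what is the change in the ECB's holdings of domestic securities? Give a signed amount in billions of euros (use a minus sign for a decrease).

Currency deposit €357 billion: the ECB's securities portfolio is untouched → 0.
OMO sale (to banks) €333 billion: securities removed from the ECB's portfolio → −€333B.
Asset purchase (from non-banks) €103 billion: securities added to the ECB's portfolio → +€103B.
OMO sale (to banks) €249 billion: securities removed from the ECB's portfolio → −€249B.
Net: 0 − 333 + 103 − 249 = -€479 billion.

-€479 billion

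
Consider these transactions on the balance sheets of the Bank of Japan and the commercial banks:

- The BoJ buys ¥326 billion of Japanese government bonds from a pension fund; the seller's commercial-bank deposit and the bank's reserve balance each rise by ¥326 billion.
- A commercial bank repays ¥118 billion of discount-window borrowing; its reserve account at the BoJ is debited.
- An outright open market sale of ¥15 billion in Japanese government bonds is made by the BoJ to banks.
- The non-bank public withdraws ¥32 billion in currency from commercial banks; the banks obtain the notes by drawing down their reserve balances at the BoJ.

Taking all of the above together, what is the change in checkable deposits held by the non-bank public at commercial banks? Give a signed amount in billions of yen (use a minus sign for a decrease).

+¥294 billion

Asset purchase (from non-banks) ¥326 billion: non-bank counterparties' bank balances rise → +¥326B.
Discount-window repayment ¥118 billion: the counterparty is a bank, so public deposits are unchanged → 0.
OMO sale (to banks) ¥15 billion: the counterparty is a bank, so public deposits are unchanged → 0.
Currency withdrawal ¥32 billion: non-bank counterparties' bank balances fall → −¥32B.
Net: 326 + 0 + 0 − 32 = +¥294 billion.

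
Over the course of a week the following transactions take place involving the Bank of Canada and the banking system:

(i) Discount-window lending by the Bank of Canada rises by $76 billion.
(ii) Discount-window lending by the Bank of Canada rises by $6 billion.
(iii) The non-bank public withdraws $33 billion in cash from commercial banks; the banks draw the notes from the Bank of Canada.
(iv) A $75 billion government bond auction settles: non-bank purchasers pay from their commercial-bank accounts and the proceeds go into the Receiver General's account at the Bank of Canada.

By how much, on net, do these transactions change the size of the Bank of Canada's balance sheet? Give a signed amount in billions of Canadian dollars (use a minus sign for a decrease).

+$82 billion

Bank of Canada balance sheet:
  Assets:      Loans to banks +$82B
  Liabilities: Bank reserves −$26B, Currency in circulation +$33B, Government deposits +$75B
Change in total Bank of Canada assets = +$82 billion.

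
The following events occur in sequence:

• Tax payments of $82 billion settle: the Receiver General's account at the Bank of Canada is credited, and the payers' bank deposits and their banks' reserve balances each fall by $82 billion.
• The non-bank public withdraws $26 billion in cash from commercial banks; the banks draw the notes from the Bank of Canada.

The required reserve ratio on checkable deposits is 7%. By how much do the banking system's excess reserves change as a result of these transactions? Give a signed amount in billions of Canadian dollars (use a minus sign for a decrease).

Government account inflow $82 billion: reserves −$82B, deposits −$82B.
Currency withdrawal $26 billion: reserves −$26B, deposits −$26B.
Totals: Δreserves = −$108B, Δdeposits = −$108B.
Δrequired reserves = 7% × −$108B = −$7.56B.
Δexcess reserves = Δreserves − Δrequired = −$108B − (−$7.56B) = -$100.44 billion.

-$100.44 billion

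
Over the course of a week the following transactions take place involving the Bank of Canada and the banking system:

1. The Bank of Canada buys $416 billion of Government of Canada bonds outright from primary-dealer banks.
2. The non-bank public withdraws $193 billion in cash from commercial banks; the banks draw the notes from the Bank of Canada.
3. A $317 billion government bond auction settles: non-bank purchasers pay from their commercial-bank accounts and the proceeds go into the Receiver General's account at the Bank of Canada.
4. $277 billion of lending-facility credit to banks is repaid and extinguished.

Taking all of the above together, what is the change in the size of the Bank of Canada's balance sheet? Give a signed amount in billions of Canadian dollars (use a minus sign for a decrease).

Bank of Canada balance sheet:
  Assets:      Securities +$416B, Loans to banks −$277B
  Liabilities: Bank reserves −$371B, Currency in circulation +$193B, Government deposits +$317B
Change in total Bank of Canada assets = +$139 billion.

+$139 billion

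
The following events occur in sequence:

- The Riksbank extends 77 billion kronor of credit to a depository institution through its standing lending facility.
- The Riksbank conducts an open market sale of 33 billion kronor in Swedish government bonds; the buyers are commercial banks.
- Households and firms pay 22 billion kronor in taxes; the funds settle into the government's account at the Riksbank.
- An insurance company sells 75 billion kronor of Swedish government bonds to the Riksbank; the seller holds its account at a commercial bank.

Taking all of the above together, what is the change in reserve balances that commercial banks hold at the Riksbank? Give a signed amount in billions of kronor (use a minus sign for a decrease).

+97 billion

Riksbank balance sheet:
  Assets:      Securities +42B, Loans to banks +77B
  Liabilities: Bank reserves +97B, Government deposits +22B
So the change in reserve balances that commercial banks hold at the Riksbank is +97 billion.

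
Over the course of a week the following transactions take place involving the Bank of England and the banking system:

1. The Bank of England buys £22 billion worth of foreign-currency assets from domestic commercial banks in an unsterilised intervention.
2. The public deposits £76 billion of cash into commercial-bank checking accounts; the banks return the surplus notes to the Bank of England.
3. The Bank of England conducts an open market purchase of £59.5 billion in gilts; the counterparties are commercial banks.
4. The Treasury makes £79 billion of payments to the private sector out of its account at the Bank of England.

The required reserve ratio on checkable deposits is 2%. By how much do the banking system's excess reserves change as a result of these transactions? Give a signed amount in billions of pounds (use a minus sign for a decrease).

FX purchase £22 billion: reserves +£22B, deposits 0.
Currency deposit £76 billion: reserves +£76B, deposits +£76B.
OMO purchase (from banks) £59.5 billion: reserves +£59.5B, deposits 0.
Government spending £79 billion: reserves +£79B, deposits +£79B.
Totals: Δreserves = +£236.5B, Δdeposits = +£155B.
Δrequired reserves = 2% × +£155B = +£3.1B.
Δexcess reserves = Δreserves − Δrequired = +£236.5B − (+£3.1B) = +£233.4 billion.

+£233.4 billion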